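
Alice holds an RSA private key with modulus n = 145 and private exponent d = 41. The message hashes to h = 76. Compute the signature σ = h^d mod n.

66

Squares mod 145: h^1≡76, h^2≡121, h^4≡141, h^8≡16, h^16≡111, h^32≡141
41 = 32 + 8 + 1, so h^41 ≡ 141·16·76 ≡ 66 (mod 145)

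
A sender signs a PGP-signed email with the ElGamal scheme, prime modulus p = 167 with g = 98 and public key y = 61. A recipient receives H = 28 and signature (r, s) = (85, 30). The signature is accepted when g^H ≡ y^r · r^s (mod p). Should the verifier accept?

accept

Left side g^H mod p:
98^28 mod 167 = 107
Right side y^r · r^s mod p:
61^85 mod 167 = 47
85^30 mod 167 = 84
47·84 = 3948 ≡ 107 (mod 167)
107 ≡ 107 (mod 167), so the signature is genuine.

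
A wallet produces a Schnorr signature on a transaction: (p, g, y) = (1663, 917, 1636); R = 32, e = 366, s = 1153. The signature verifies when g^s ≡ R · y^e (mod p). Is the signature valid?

g^s mod p:
917^2 = 840889 ≡ 1074
917^4 ≡ 1074^2 = 1153476 ≡ 1017
917^8 ≡ 1017^2 = 1034289 ≡ 1566
917^16 ≡ 1566^2 = 2452356 ≡ 1094
917^32 ≡ 1094^2 = 1196836 ≡ 1139
917^64 ≡ 1139^2 = 1297321 ≡ 181
917^128 ≡ 181^2 = 32761 ≡ 1164
917^256 ≡ 1164^2 = 1354896 ≡ 1214
917^512 ≡ 1214^2 = 1473796 ≡ 378
917^1024 ≡ 378^2 = 142884 ≡ 1529
1153 = 1024 + 128 + 1, so 917^1153 ≡ 1529·1164·917 ≡ 1312 (mod 1663)
R · y^e mod p:
1636^2 = 2676496 ≡ 729
1636^4 ≡ 729^2 = 531441 ≡ 944
1636^8 ≡ 944^2 = 891136 ≡ 1431
1636^16 ≡ 1431^2 = 2047761 ≡ 608
1636^32 ≡ 608^2 = 369664 ≡ 478
1636^64 ≡ 478^2 = 228484 ≡ 653
1636^128 ≡ 653^2 = 426409 ≡ 681
1636^256 ≡ 681^2 = 463761 ≡ 1447
366 = 256 + 64 + 32 + 8 + 4 + 2, so 1636^366 ≡ 1447·653·478·1431·944·729 ≡ 41 (mod 1663)
32·41 = 1312 ≡ 1312 (mod 1663)
1312 ≡ 1312 (mod 1663); signature holds.

valid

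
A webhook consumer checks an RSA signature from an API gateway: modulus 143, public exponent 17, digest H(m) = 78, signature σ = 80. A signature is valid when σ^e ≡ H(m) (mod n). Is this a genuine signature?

σ^17 mod 143 = 97
97 ≠ 78, so verification fails.

forged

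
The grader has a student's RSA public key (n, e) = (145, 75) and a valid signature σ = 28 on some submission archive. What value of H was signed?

57

Squares mod 145: σ^1≡28, σ^2≡59, σ^4≡1, σ^8≡1, σ^16≡1, σ^32≡1, σ^64≡1
75 = 64 + 8 + 2 + 1, so σ^75 ≡ 1·1·59·28 ≡ 57 (mod 145)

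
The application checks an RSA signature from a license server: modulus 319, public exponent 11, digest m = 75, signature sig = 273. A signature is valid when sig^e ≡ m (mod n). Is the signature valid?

valid

sig^2 ≡ 273^2 = 74529 ≡ 202
sig^4 ≡ 202^2 = 40804 ≡ 291
sig^8 ≡ 291^2 = 84681 ≡ 146
11 = 8 + 2 + 1, so sig^11 ≡ 146·202·273 ≡ 75 (mod 319)
sig^11 mod 319 = 75 matches m.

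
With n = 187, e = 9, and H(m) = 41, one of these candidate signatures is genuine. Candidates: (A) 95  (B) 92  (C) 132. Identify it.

Candidate A: Squares mod 187: 95^1≡95, 95^2≡49, 95^4≡157, 95^8≡152; 9 = 8 + 1, so 95^9 ≡ 152·95 ≡ 41 (mod 187)
  → matches H(m) = 41
Candidate B: Squares mod 187: 92^1≡92, 92^2≡49, 92^4≡157, 92^8≡152; 9 = 8 + 1, so 92^9 ≡ 152·92 ≡ 146 (mod 187)
Candidate C: Squares mod 187: 132^1≡132, 132^2≡33, 132^4≡154, 132^8≡154; 9 = 8 + 1, so 132^9 ≡ 154·132 ≡ 132 (mod 187)

A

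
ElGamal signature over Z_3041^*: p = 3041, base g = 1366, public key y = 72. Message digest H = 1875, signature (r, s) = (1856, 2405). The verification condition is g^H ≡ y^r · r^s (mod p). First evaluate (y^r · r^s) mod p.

72^2 = 5184 ≡ 2143
72^4 ≡ 2143^2 = 4592449 ≡ 539
72^8 ≡ 539^2 = 290521 ≡ 1626
72^16 ≡ 1626^2 = 2643876 ≡ 1247
72^32 ≡ 1247^2 = 1555009 ≡ 1058
72^64 ≡ 1058^2 = 1119364 ≡ 276
72^128 ≡ 276^2 = 76176 ≡ 151
72^256 ≡ 151^2 = 22801 ≡ 1514
72^512 ≡ 1514^2 = 2292196 ≡ 2323
72^1024 ≡ 2323^2 = 5396329 ≡ 1595
1856 = 1024 + 512 + 256 + 64, so 72^1856 ≡ 1595·2323·1514·276 ≡ 1058 (mod 3041)
1856^2 = 3444736 ≡ 2324
1856^4 ≡ 2324^2 = 5400976 ≡ 160
1856^8 ≡ 160^2 = 25600 ≡ 1272
1856^16 ≡ 1272^2 = 1617984 ≡ 172
1856^32 ≡ 172^2 = 29584 ≡ 2215
1856^64 ≡ 2215^2 = 4906225 ≡ 1092
1856^128 ≡ 1092^2 = 1192464 ≡ 392
1856^256 ≡ 392^2 = 153664 ≡ 1614
1856^512 ≡ 1614^2 = 2604996 ≡ 1900
1856^1024 ≡ 1900^2 = 3610000 ≡ 333
1856^2048 ≡ 333^2 = 110889 ≡ 1413
2405 = 2048 + 256 + 64 + 32 + 4 + 1, so 1856^2405 ≡ 1413·1614·1092·2215·160·1856 ≡ 898 (mod 3041)
y^r · r^s ≡ 1058·898 = 950084 ≡ 1292 (mod 3041)

1292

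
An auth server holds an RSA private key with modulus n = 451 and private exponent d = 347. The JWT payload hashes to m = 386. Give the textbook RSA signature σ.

Squares mod 451: m^1≡386, m^2≡166, m^4≡45, m^8≡221, m^16≡133, m^32≡100, m^64≡78, m^128≡221, m^256≡133
347 = 256 + 64 + 16 + 8 + 2 + 1, so m^347 ≡ 133·78·133·221·166·386 ≡ 397 (mod 451)

397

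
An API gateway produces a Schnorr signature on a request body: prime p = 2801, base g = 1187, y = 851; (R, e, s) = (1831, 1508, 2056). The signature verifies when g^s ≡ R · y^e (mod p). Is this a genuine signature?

g^s mod p:
Squares mod 2801: 1187^1≡1187, 1187^2≡66, 1187^4≡1555, 1187^8≡762, 1187^16≡837, 1187^32≡319, 1187^64≡925, 1187^128≡1320, 1187^256≡178, 1187^512≡873, 1187^1024≡257, 1187^2048≡1626
2056 = 2048 + 8, so 1187^2056 ≡ 1626·762 ≡ 970 (mod 2801)
R · y^e mod p:
Squares mod 2801: 851^1≡851, 851^2≡1543, 851^4≡2800, 851^8≡1, 851^16≡1, 851^32≡1, 851^64≡1, 851^128≡1, 851^256≡1, 851^512≡1, 851^1024≡1
1508 = 1024 + 256 + 128 + 64 + 32 + 4, so 851^1508 ≡ 1·1·1·1·1·2800 ≡ 2800 (mod 2801)
1831·2800 = 5126800 ≡ 970 (mod 2801)
970 ≡ 970 (mod 2801); signature holds.

genuine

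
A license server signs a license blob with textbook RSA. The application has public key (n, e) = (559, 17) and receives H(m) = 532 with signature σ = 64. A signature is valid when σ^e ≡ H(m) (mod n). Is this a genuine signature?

genuine

σ^2 ≡ 64^2 = 4096 ≡ 183
σ^4 ≡ 183^2 = 33489 ≡ 508
σ^8 ≡ 508^2 = 258064 ≡ 365
σ^16 ≡ 365^2 = 133225 ≡ 183
17 = 16 + 1, so σ^17 ≡ 183·64 ≡ 532 (mod 559)
σ^17 mod 559 = 532 matches H(m).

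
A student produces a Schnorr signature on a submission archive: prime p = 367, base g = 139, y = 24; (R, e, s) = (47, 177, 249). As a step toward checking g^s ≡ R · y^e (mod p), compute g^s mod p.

311

Squares mod 367: 139^1≡139, 139^2≡237, 139^4≡18, 139^8≡324, 139^16≡14, 139^32≡196, 139^64≡248, 139^128≡215
249 = 128 + 64 + 32 + 16 + 8 + 1, so 139^249 ≡ 215·248·196·14·324·139 ≡ 311 (mod 367)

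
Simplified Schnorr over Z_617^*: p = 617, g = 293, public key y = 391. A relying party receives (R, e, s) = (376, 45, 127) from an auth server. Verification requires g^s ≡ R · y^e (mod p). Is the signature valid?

invalid

g^s mod p:
Squares mod 617: 293^1≡293, 293^2≡86, 293^4≡609, 293^8≡64, 293^16≡394, 293^32≡369, 293^64≡421
127 = 64 + 32 + 16 + 8 + 4 + 2 + 1, so 293^127 ≡ 421·369·394·64·609·86·293 ≡ 308 (mod 617)
R · y^e mod p:
Squares mod 617: 391^1≡391, 391^2≡482, 391^4≡332, 391^8≡398, 391^16≡452, 391^32≡77
45 = 32 + 8 + 4 + 1, so 391^45 ≡ 77·398·332·391 ≡ 609 (mod 617)
376·609 = 228984 ≡ 77 (mod 617)
308 ≠ 77; the check fails.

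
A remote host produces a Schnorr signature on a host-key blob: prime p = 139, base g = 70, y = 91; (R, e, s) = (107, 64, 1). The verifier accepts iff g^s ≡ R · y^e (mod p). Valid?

g^s mod p:
70^1 mod 139 = 70
R · y^e mod p:
Squares mod 139: 91^1≡91, 91^2≡80, 91^4≡6, 91^8≡36, 91^16≡45, 91^32≡79, 91^64≡125
91^64 ≡ 125 (mod 139)
107·125 = 13375 ≡ 31 (mod 139)
70 ≠ 31; the check fails.

no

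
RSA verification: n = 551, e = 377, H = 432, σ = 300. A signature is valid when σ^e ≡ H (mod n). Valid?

σ^2 ≡ 300^2 = 90000 ≡ 187
σ^4 ≡ 187^2 = 34969 ≡ 256
σ^8 ≡ 256^2 = 65536 ≡ 518
σ^16 ≡ 518^2 = 268324 ≡ 538
σ^32 ≡ 538^2 = 289444 ≡ 169
σ^64 ≡ 169^2 = 28561 ≡ 460
σ^128 ≡ 460^2 = 211600 ≡ 16
σ^256 ≡ 16^2 = 256
377 = 256 + 64 + 32 + 16 + 8 + 1, so σ^377 ≡ 256·460·169·538·518·300 ≡ 432 (mod 551)
432 = H, so the signature checks out.

yes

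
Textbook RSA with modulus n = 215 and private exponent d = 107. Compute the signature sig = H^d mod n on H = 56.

126

H^2 ≡ 56^2 = 3136 ≡ 126
H^4 ≡ 126^2 = 15876 ≡ 181
H^8 ≡ 181^2 = 32761 ≡ 81
H^16 ≡ 81^2 = 6561 ≡ 111
H^32 ≡ 111^2 = 12321 ≡ 66
H^64 ≡ 66^2 = 4356 ≡ 56
107 = 64 + 32 + 8 + 2 + 1, so H^107 ≡ 56·66·81·126·56 ≡ 126 (mod 215)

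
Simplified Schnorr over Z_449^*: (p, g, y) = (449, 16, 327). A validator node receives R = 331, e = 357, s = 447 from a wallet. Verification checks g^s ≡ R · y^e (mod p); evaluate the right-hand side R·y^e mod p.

421

Squares mod 449: 327^1≡327, 327^2≡67, 327^4≡448, 327^8≡1, 327^16≡1, 327^32≡1, 327^64≡1, 327^128≡1, 327^256≡1
357 = 256 + 64 + 32 + 4 + 1, so 327^357 ≡ 1·1·1·448·327 ≡ 122 (mod 449)
R · y^e ≡ 331·122 = 40382 ≡ 421 (mod 449)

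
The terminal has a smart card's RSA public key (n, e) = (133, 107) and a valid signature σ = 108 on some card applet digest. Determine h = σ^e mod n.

117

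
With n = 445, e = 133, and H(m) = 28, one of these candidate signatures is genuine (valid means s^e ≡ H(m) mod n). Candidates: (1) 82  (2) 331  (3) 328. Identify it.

3

Candidate 1: Squares mod 445: 82^1≡82, 82^2≡49, 82^4≡176, 82^8≡271, 82^16≡16, 82^32≡256, 82^64≡121, 82^128≡401; 133 = 128 + 4 + 1, so 82^133 ≡ 401·176·82 ≡ 7 (mod 445)
Candidate 2: Squares mod 445: 331^1≡331, 331^2≡91, 331^4≡271, 331^8≡16, 331^16≡256, 331^32≡121, 331^64≡401, 331^128≡156; 133 = 128 + 4 + 1, so 331^133 ≡ 156·271·331 ≡ 331 (mod 445)
Candidate 3: Squares mod 445: 328^1≡328, 328^2≡339, 328^4≡111, 328^8≡306, 328^16≡186, 328^32≡331, 328^64≡91, 328^128≡271; 133 = 128 + 4 + 1, so 328^133 ≡ 271·111·328 ≡ 28 (mod 445)
  → matches H(m) = 28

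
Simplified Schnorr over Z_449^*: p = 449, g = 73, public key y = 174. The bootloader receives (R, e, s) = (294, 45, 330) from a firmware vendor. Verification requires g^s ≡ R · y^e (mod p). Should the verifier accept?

g^s mod p:
73^330 mod 449 = 249
R · y^e mod p:
174^45 mod 449 = 394
294·394 = 115836 ≡ 443 (mod 449)
249 ≠ 443; the check fails.

reject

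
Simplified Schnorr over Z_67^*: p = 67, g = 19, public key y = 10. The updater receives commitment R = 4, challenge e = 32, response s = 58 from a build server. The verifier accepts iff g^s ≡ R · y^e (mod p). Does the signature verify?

verifies

g^s mod p:
19^2 = 361 ≡ 26
19^4 ≡ 26^2 = 676 ≡ 6
19^8 ≡ 6^2 = 36
19^16 ≡ 36^2 = 1296 ≡ 23
19^32 ≡ 23^2 = 529 ≡ 60
58 = 32 + 16 + 8 + 2, so 19^58 ≡ 60·23·36·26 ≡ 54 (mod 67)
R · y^e mod p:
10^2 = 100 ≡ 33
10^4 ≡ 33^2 = 1089 ≡ 17
10^8 ≡ 17^2 = 289 ≡ 21
10^16 ≡ 21^2 = 441 ≡ 39
10^32 ≡ 39^2 = 1521 ≡ 47
4·47 = 188 ≡ 54 (mod 67)
54 ≡ 54 (mod 67); signature holds.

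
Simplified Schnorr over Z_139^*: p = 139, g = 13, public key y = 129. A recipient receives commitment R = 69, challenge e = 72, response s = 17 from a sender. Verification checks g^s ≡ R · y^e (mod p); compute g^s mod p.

13^2 = 169 ≡ 30
13^4 ≡ 30^2 = 900 ≡ 66
13^8 ≡ 66^2 = 4356 ≡ 47
13^16 ≡ 47^2 = 2209 ≡ 124
17 = 16 + 1, so 13^17 ≡ 124·13 ≡ 83 (mod 139)

83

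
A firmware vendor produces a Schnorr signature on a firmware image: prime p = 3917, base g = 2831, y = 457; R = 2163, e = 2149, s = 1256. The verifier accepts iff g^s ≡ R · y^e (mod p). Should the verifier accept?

g^s mod p:
2831^2 = 8014561 ≡ 379
2831^4 ≡ 379^2 = 143641 ≡ 2629
2831^8 ≡ 2629^2 = 6911641 ≡ 2053
2831^16 ≡ 2053^2 = 4214809 ≡ 117
2831^32 ≡ 117^2 = 13689 ≡ 1938
2831^64 ≡ 1938^2 = 3755844 ≡ 3358
2831^128 ≡ 3358^2 = 11276164 ≡ 3038
2831^256 ≡ 3038^2 = 9229444 ≡ 992
2831^512 ≡ 992^2 = 984064 ≡ 897
2831^1024 ≡ 897^2 = 804609 ≡ 1624
1256 = 1024 + 128 + 64 + 32 + 8, so 2831^1256 ≡ 1624·3038·3358·1938·2053 ≡ 2762 (mod 3917)
R · y^e mod p:
457^2 = 208849 ≡ 1248
457^4 ≡ 1248^2 = 1557504 ≡ 2455
457^8 ≡ 2455^2 = 6027025 ≡ 2679
457^16 ≡ 2679^2 = 7177041 ≡ 1097
457^32 ≡ 1097^2 = 1203409 ≡ 890
457^64 ≡ 890^2 = 792100 ≡ 866
457^128 ≡ 866^2 = 749956 ≡ 1809
457^256 ≡ 1809^2 = 3272481 ≡ 1786
457^512 ≡ 1786^2 = 3189796 ≡ 1358
457^1024 ≡ 1358^2 = 1844164 ≡ 3174
457^2048 ≡ 3174^2 = 10074276 ≡ 3669
2149 = 2048 + 64 + 32 + 4 + 1, so 457^2149 ≡ 3669·866·890·2455·457 ≡ 3308 (mod 3917)
2163·3308 = 7155204 ≡ 2762 (mod 3917)
2762 ≡ 2762 (mod 3917); signature holds.

accept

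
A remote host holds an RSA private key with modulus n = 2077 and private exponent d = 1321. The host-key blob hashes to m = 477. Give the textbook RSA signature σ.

m^2 ≡ 477^2 = 227529 ≡ 1136
m^4 ≡ 1136^2 = 1290496 ≡ 679
m^8 ≡ 679^2 = 461041 ≡ 2024
m^16 ≡ 2024^2 = 4096576 ≡ 732
m^32 ≡ 732^2 = 535824 ≡ 2035
m^64 ≡ 2035^2 = 4141225 ≡ 1764
m^128 ≡ 1764^2 = 3111696 ≡ 350
m^256 ≡ 350^2 = 122500 ≡ 2034
m^512 ≡ 2034^2 = 4137156 ≡ 1849
m^1024 ≡ 1849^2 = 3418801 ≡ 59
1321 = 1024 + 256 + 32 + 8 + 1, so m^1321 ≡ 59·2034·2035·2024·477 ≡ 477 (mod 2077)

477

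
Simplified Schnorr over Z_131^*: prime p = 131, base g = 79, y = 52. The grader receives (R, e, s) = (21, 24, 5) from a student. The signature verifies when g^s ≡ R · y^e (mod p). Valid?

no

g^s mod p:
Squares mod 131: 79^1≡79, 79^2≡84, 79^4≡113
5 = 4 + 1, so 79^5 ≡ 113·79 ≡ 19 (mod 131)
R · y^e mod p:
Squares mod 131: 52^1≡52, 52^2≡84, 52^4≡113, 52^8≡62, 52^16≡45
24 = 16 + 8, so 52^24 ≡ 45·62 ≡ 39 (mod 131)
21·39 = 819 ≡ 33 (mod 131)
19 ≠ 33; the check fails.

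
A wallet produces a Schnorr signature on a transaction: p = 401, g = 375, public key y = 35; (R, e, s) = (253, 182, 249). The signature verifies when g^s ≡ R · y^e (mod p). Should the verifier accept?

g^s mod p:
375^2 = 140625 ≡ 275
375^4 ≡ 275^2 = 75625 ≡ 237
375^8 ≡ 237^2 = 56169 ≡ 29
375^16 ≡ 29^2 = 841 ≡ 39
375^32 ≡ 39^2 = 1521 ≡ 318
375^64 ≡ 318^2 = 101124 ≡ 72
375^128 ≡ 72^2 = 5184 ≡ 372
249 = 128 + 64 + 32 + 16 + 8 + 1, so 375^249 ≡ 372·72·318·39·29·375 ≡ 48 (mod 401)
R · y^e mod p:
35^2 = 1225 ≡ 22
35^4 ≡ 22^2 = 484 ≡ 83
35^8 ≡ 83^2 = 6889 ≡ 72
35^16 ≡ 72^2 = 5184 ≡ 372
35^32 ≡ 372^2 = 138384 ≡ 39
35^64 ≡ 39^2 = 1521 ≡ 318
35^128 ≡ 318^2 = 101124 ≡ 72
182 = 128 + 32 + 16 + 4 + 2, so 35^182 ≡ 72·39·372·83·22 ≡ 379 (mod 401)
253·379 = 95887 ≡ 48 (mod 401)
48 ≡ 48 (mod 401); signature holds.

accept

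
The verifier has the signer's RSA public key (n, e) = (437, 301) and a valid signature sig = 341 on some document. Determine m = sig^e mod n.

Squares mod 437: sig^1≡341, sig^2≡39, sig^4≡210, sig^8≡400, sig^16≡58, sig^32≡305, sig^64≡381, sig^128≡77, sig^256≡248
301 = 256 + 32 + 8 + 4 + 1, so sig^301 ≡ 248·305·400·210·341 ≡ 227 (mod 437)

227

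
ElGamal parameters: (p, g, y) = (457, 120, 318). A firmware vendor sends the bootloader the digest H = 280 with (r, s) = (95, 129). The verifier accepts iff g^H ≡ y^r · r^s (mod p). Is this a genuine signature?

Left side g^H mod p:
120^2 = 14400 ≡ 233
120^4 ≡ 233^2 = 54289 ≡ 363
120^8 ≡ 363^2 = 131769 ≡ 153
120^16 ≡ 153^2 = 23409 ≡ 102
120^32 ≡ 102^2 = 10404 ≡ 350
120^64 ≡ 350^2 = 122500 ≡ 24
120^128 ≡ 24^2 = 576 ≡ 119
120^256 ≡ 119^2 = 14161 ≡ 451
280 = 256 + 16 + 8, so 120^280 ≡ 451·102·153 ≡ 49 (mod 457)
Right side y^r · r^s mod p:
318^2 = 101124 ≡ 127
318^4 ≡ 127^2 = 16129 ≡ 134
318^8 ≡ 134^2 = 17956 ≡ 133
318^16 ≡ 133^2 = 17689 ≡ 323
318^32 ≡ 323^2 = 104329 ≡ 133
318^64 ≡ 133^2 = 17689 ≡ 323
95 = 64 + 16 + 8 + 4 + 2 + 1, so 318^95 ≡ 323·323·133·134·127·318 ≡ 240 (mod 457)
95^2 = 9025 ≡ 342
95^4 ≡ 342^2 = 116964 ≡ 429
95^8 ≡ 429^2 = 184041 ≡ 327
95^16 ≡ 327^2 = 106929 ≡ 448
95^32 ≡ 448^2 = 200704 ≡ 81
95^64 ≡ 81^2 = 6561 ≡ 163
95^128 ≡ 163^2 = 26569 ≡ 63
129 = 128 + 1, so 95^129 ≡ 63·95 ≡ 44 (mod 457)
240·44 = 10560 ≡ 49 (mod 457)
49 ≡ 49 (mod 457), so the signature is genuine.

genuine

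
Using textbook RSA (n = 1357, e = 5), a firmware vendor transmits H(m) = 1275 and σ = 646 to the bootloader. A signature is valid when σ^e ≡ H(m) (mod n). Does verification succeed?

fails

Squares mod 1357: σ^1≡646, σ^2≡717, σ^4≡1143
5 = 4 + 1, so σ^5 ≡ 1143·646 ≡ 170 (mod 1357)
170 ≠ 1275, so verification fails.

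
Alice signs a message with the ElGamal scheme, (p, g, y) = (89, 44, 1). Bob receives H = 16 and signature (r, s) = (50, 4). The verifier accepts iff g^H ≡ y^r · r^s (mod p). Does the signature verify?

verifies

Left side g^H mod p:
Squares mod 89: 44^1≡44, 44^2≡67, 44^4≡39, 44^8≡8, 44^16≡64
44^16 ≡ 64 (mod 89)
Right side y^r · r^s mod p:
Squares mod 89: 1^1≡1, 1^2≡1, 1^4≡1, 1^8≡1, 1^16≡1, 1^32≡1
50 = 32 + 16 + 2, so 1^50 ≡ 1·1·1 ≡ 1 (mod 89)
Squares mod 89: 50^1≡50, 50^2≡8, 50^4≡64
50^4 ≡ 64 (mod 89)
1·64 = 64 ≡ 64 (mod 89)
64 ≡ 64 (mod 89), so the signature is genuine.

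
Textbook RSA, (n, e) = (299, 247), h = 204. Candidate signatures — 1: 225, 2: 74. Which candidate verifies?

Candidate 1: Squares mod 299: 225^1≡225, 225^2≡94, 225^4≡165, 225^8≡16, 225^16≡256, 225^32≡55, 225^64≡35, 225^128≡29; 247 = 128 + 64 + 32 + 16 + 4 + 2 + 1, so 225^247 ≡ 29·35·55·256·165·94·225 ≡ 95 (mod 299)
Candidate 2: Squares mod 299: 74^1≡74, 74^2≡94, 74^4≡165, 74^8≡16, 74^16≡256, 74^32≡55, 74^64≡35, 74^128≡29; 247 = 128 + 64 + 32 + 16 + 4 + 2 + 1, so 74^247 ≡ 29·35·55·256·165·94·74 ≡ 204 (mod 299)
  → matches h = 204

2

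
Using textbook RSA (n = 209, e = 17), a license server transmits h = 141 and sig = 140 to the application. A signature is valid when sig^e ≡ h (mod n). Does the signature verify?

sig^2 ≡ 140^2 = 19600 ≡ 163
sig^4 ≡ 163^2 = 26569 ≡ 26
sig^8 ≡ 26^2 = 676 ≡ 49
sig^16 ≡ 49^2 = 2401 ≡ 102
17 = 16 + 1, so sig^17 ≡ 102·140 ≡ 68 (mod 209)
The recovered value 68 does not match the digest 141.

does not verify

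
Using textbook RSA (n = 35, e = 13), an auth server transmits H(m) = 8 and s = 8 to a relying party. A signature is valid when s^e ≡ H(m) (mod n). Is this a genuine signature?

genuine

s^2 ≡ 8^2 = 64 ≡ 29
s^4 ≡ 29^2 = 841 ≡ 1
s^8 ≡ 1^2 = 1
13 = 8 + 4 + 1, so s^13 ≡ 1·1·8 ≡ 8 (mod 35)
s^13 mod 35 = 8 matches H(m).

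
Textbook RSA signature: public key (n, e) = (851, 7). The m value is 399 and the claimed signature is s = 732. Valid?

no

s^2 ≡ 732^2 = 535824 ≡ 545
s^4 ≡ 545^2 = 297025 ≡ 26
7 = 4 + 2 + 1, so s^7 ≡ 26·545·732 ≡ 452 (mod 851)
452 ≠ 399, so verification fails.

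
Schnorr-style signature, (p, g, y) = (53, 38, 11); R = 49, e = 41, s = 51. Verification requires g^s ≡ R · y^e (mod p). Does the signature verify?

verifies

g^s mod p:
38^51 mod 53 = 7
R · y^e mod p:
11^41 mod 53 = 38
49·38 = 1862 ≡ 7 (mod 53)
7 ≡ 7 (mod 53); signature holds.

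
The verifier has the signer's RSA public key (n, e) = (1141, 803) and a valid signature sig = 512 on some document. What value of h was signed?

449

sig^2 ≡ 512^2 = 262144 ≡ 855
sig^4 ≡ 855^2 = 731025 ≡ 785
sig^8 ≡ 785^2 = 616225 ≡ 85
sig^16 ≡ 85^2 = 7225 ≡ 379
sig^32 ≡ 379^2 = 143641 ≡ 1016
sig^64 ≡ 1016^2 = 1032256 ≡ 792
sig^128 ≡ 792^2 = 627264 ≡ 855
sig^256 ≡ 855^2 = 731025 ≡ 785
sig^512 ≡ 785^2 = 616225 ≡ 85
803 = 512 + 256 + 32 + 2 + 1, so sig^803 ≡ 85·785·1016·855·512 ≡ 449 (mod 1141)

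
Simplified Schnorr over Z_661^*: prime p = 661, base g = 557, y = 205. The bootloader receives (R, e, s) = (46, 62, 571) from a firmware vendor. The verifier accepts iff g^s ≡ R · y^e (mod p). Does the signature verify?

verifies

g^s mod p:
557^2 = 310249 ≡ 240
557^4 ≡ 240^2 = 57600 ≡ 93
557^8 ≡ 93^2 = 8649 ≡ 56
557^16 ≡ 56^2 = 3136 ≡ 492
557^32 ≡ 492^2 = 242064 ≡ 138
557^64 ≡ 138^2 = 19044 ≡ 536
557^128 ≡ 536^2 = 287296 ≡ 422
557^256 ≡ 422^2 = 178084 ≡ 275
557^512 ≡ 275^2 = 75625 ≡ 271
571 = 512 + 32 + 16 + 8 + 2 + 1, so 557^571 ≡ 271·138·492·56·240·557 ≡ 576 (mod 661)
R · y^e mod p:
205^2 = 42025 ≡ 382
205^4 ≡ 382^2 = 145924 ≡ 504
205^8 ≡ 504^2 = 254016 ≡ 192
205^16 ≡ 192^2 = 36864 ≡ 509
205^32 ≡ 509^2 = 259081 ≡ 630
62 = 32 + 16 + 8 + 4 + 2, so 205^62 ≡ 630·509·192·504·382 ≡ 70 (mod 661)
46·70 = 3220 ≡ 576 (mod 661)
576 ≡ 576 (mod 661); signature holds.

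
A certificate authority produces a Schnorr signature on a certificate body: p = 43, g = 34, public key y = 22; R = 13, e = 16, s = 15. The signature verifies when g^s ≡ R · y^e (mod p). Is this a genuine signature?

forged

g^s mod p:
34^2 = 1156 ≡ 38
34^4 ≡ 38^2 = 1444 ≡ 25
34^8 ≡ 25^2 = 625 ≡ 23
15 = 8 + 4 + 2 + 1, so 34^15 ≡ 23·25·38·34 ≡ 32 (mod 43)
R · y^e mod p:
22^2 = 484 ≡ 11
22^4 ≡ 11^2 = 121 ≡ 35
22^8 ≡ 35^2 = 1225 ≡ 21
22^16 ≡ 21^2 = 441 ≡ 11
13·11 = 143 ≡ 14 (mod 43)
32 ≠ 14; the check fails.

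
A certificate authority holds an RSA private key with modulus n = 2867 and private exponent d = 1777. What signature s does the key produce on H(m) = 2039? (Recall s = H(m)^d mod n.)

(H(m))^2 ≡ 2039^2 = 4157521 ≡ 371
(H(m))^4 ≡ 371^2 = 137641 ≡ 25
(H(m))^8 ≡ 25^2 = 625
(H(m))^16 ≡ 625^2 = 390625 ≡ 713
(H(m))^32 ≡ 713^2 = 508369 ≡ 910
(H(m))^64 ≡ 910^2 = 828100 ≡ 2404
(H(m))^128 ≡ 2404^2 = 5779216 ≡ 2211
(H(m))^256 ≡ 2211^2 = 4888521 ≡ 286
(H(m))^512 ≡ 286^2 = 81796 ≡ 1520
(H(m))^1024 ≡ 1520^2 = 2310400 ≡ 2465
1777 = 1024 + 512 + 128 + 64 + 32 + 16 + 1, so (H(m))^1777 ≡ 2465·1520·2211·2404·910·713·2039 ≡ 2789 (mod 2867)

2789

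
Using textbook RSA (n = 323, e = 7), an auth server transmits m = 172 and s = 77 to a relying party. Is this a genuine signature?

genuine

Squares mod 323: s^1≡77, s^2≡115, s^4≡305
7 = 4 + 2 + 1, so s^7 ≡ 305·115·77 ≡ 172 (mod 323)
Since 172 equals the digest 172, verification succeeds.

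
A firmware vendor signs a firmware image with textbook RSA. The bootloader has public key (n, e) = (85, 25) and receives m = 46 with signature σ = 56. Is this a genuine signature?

Squares mod 85: σ^1≡56, σ^2≡76, σ^4≡81, σ^8≡16, σ^16≡1
25 = 16 + 8 + 1, so σ^25 ≡ 1·16·56 ≡ 46 (mod 85)
Since 46 equals the digest 46, verification succeeds.

genuine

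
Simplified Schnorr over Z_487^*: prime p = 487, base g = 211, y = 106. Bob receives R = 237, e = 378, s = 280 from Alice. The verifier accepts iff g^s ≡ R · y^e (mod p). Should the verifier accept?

g^s mod p:
211^280 mod 487 = 297
R · y^e mod p:
106^378 mod 487 = 254
237·254 = 60198 ≡ 297 (mod 487)
297 ≡ 297 (mod 487); signature holds.

accept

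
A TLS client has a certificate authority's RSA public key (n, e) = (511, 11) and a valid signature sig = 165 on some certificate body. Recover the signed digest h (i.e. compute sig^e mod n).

254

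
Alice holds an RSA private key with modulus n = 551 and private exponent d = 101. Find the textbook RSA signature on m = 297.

198

m^2 ≡ 297^2 = 88209 ≡ 49
m^4 ≡ 49^2 = 2401 ≡ 197
m^8 ≡ 197^2 = 38809 ≡ 239
m^16 ≡ 239^2 = 57121 ≡ 368
m^32 ≡ 368^2 = 135424 ≡ 429
m^64 ≡ 429^2 = 184041 ≡ 7
101 = 64 + 32 + 4 + 1, so m^101 ≡ 7·429·197·297 ≡ 198 (mod 551)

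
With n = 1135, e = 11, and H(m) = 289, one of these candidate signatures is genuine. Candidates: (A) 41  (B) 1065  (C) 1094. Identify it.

Candidate A: Squares mod 1135: 41^1≡41, 41^2≡546, 41^4≡746, 41^8≡366; 11 = 8 + 2 + 1, so 41^11 ≡ 366·546·41 ≡ 846 (mod 1135)
Candidate B: Squares mod 1135: 1065^1≡1065, 1065^2≡360, 1065^4≡210, 1065^8≡970; 11 = 8 + 2 + 1, so 1065^11 ≡ 970·360·1065 ≡ 495 (mod 1135)
Candidate C: Squares mod 1135: 1094^1≡1094, 1094^2≡546, 1094^4≡746, 1094^8≡366; 11 = 8 + 2 + 1, so 1094^11 ≡ 366·546·1094 ≡ 289 (mod 1135)
  → matches H(m) = 289

C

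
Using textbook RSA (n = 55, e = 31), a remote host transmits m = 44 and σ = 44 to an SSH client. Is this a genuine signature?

genuine

σ^2 ≡ 44^2 = 1936 ≡ 11
σ^4 ≡ 11^2 = 121 ≡ 11
σ^8 ≡ 11^2 = 121 ≡ 11
σ^16 ≡ 11^2 = 121 ≡ 11
31 = 16 + 8 + 4 + 2 + 1, so σ^31 ≡ 11·11·11·11·44 ≡ 44 (mod 55)
Since 44 equals the digest 44, verification succeeds.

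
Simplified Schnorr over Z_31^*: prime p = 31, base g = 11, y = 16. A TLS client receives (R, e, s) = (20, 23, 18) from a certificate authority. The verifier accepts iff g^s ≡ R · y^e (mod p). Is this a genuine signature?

forged

g^s mod p:
11^2 = 121 ≡ 28
11^4 ≡ 28^2 = 784 ≡ 9
11^8 ≡ 9^2 = 81 ≡ 19
11^16 ≡ 19^2 = 361 ≡ 20
18 = 16 + 2, so 11^18 ≡ 20·28 ≡ 2 (mod 31)
R · y^e mod p:
16^2 = 256 ≡ 8
16^4 ≡ 8^2 = 64 ≡ 2
16^8 ≡ 2^2 = 4
16^16 ≡ 4^2 = 16
23 = 16 + 4 + 2 + 1, so 16^23 ≡ 16·2·8·16 ≡ 4 (mod 31)
20·4 = 80 ≡ 18 (mod 31)
2 ≠ 18; the check fails.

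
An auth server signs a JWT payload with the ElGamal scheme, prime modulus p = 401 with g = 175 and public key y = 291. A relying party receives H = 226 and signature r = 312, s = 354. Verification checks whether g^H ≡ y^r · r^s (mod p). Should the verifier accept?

Left side g^H mod p:
Squares mod 401: 175^1≡175, 175^2≡149, 175^4≡146, 175^8≡63, 175^16≡360, 175^32≡77, 175^64≡315, 175^128≡178
226 = 128 + 64 + 32 + 2, so 175^226 ≡ 178·315·77·149 ≡ 93 (mod 401)
Right side y^r · r^s mod p:
Squares mod 401: 291^1≡291, 291^2≡70, 291^4≡88, 291^8≡125, 291^16≡387, 291^32≡196, 291^64≡321, 291^128≡385, 291^256≡256
312 = 256 + 32 + 16 + 8, so 291^312 ≡ 256·196·387·125 ≡ 173 (mod 401)
Squares mod 401: 312^1≡312, 312^2≡302, 312^4≡177, 312^8≡51, 312^16≡195, 312^32≡331, 312^64≡88, 312^128≡125, 312^256≡387
354 = 256 + 64 + 32 + 2, so 312^354 ≡ 387·88·331·302 ≡ 332 (mod 401)
173·332 = 57436 ≡ 93 (mod 401)
93 ≡ 93 (mod 401), so the signature is genuine.

accept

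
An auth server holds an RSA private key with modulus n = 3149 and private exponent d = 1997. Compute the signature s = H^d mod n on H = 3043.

H^2 ≡ 3043^2 = 9259849 ≡ 1789
H^4 ≡ 1789^2 = 3200521 ≡ 1137
H^8 ≡ 1137^2 = 1292769 ≡ 1679
H^16 ≡ 1679^2 = 2819041 ≡ 686
H^32 ≡ 686^2 = 470596 ≡ 1395
H^64 ≡ 1395^2 = 1946025 ≡ 3092
H^128 ≡ 3092^2 = 9560464 ≡ 100
H^256 ≡ 100^2 = 10000 ≡ 553
H^512 ≡ 553^2 = 305809 ≡ 356
H^1024 ≡ 356^2 = 126736 ≡ 776
1997 = 1024 + 512 + 256 + 128 + 64 + 8 + 4 + 1, so H^1997 ≡ 776·356·553·100·3092·1679·1137·3043 ≡ 3128 (mod 3149)

3128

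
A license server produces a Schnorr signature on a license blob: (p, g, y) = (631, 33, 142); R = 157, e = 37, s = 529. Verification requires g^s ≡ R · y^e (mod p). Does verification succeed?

passes

g^s mod p:
Squares mod 631: 33^1≡33, 33^2≡458, 33^4≡272, 33^8≡157, 33^16≡40, 33^32≡338, 33^64≡33, 33^128≡458, 33^256≡272, 33^512≡157
529 = 512 + 16 + 1, so 33^529 ≡ 157·40·33 ≡ 272 (mod 631)
R · y^e mod p:
Squares mod 631: 142^1≡142, 142^2≡603, 142^4≡153, 142^8≡62, 142^16≡58, 142^32≡209
37 = 32 + 4 + 1, so 142^37 ≡ 209·153·142 ≡ 58 (mod 631)
157·58 = 9106 ≡ 272 (mod 631)
272 ≡ 272 (mod 631); signature holds.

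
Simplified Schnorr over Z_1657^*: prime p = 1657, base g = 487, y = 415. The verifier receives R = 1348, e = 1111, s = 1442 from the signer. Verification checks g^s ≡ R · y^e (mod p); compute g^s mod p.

1287

Squares mod 1657: 487^1≡487, 487^2≡218, 487^4≡1128, 487^8≡1465, 487^16≡410, 487^32≡743, 487^64≡268, 487^128≡573, 487^256≡243, 487^512≡1054, 487^1024≡726
1442 = 1024 + 256 + 128 + 32 + 2, so 487^1442 ≡ 726·243·573·743·218 ≡ 1287 (mod 1657)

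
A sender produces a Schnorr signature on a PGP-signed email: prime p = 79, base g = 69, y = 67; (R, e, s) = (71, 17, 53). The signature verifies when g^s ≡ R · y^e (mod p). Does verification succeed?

fails

g^s mod p:
Squares mod 79: 69^1≡69, 69^2≡21, 69^4≡46, 69^8≡62, 69^16≡52, 69^32≡18
53 = 32 + 16 + 4 + 1, so 69^53 ≡ 18·52·46·69 ≡ 69 (mod 79)
R · y^e mod p:
Squares mod 79: 67^1≡67, 67^2≡65, 67^4≡38, 67^8≡22, 67^16≡10
17 = 16 + 1, so 67^17 ≡ 10·67 ≡ 38 (mod 79)
71·38 = 2698 ≡ 12 (mod 79)
69 ≠ 12; the check fails.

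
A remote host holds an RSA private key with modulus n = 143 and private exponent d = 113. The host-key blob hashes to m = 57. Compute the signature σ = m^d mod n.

96

m^113 mod 143 = 96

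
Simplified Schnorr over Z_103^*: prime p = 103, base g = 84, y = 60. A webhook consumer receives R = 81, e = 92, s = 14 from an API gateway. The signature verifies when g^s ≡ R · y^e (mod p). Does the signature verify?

verifies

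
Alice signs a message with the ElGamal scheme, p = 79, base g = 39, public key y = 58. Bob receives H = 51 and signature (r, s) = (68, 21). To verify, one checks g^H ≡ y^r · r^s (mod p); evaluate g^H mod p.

33

39^2 = 1521 ≡ 20
39^4 ≡ 20^2 = 400 ≡ 5
39^8 ≡ 5^2 = 25
39^16 ≡ 25^2 = 625 ≡ 72
39^32 ≡ 72^2 = 5184 ≡ 49
51 = 32 + 16 + 2 + 1, so 39^51 ≡ 49·72·20·39 ≡ 33 (mod 79)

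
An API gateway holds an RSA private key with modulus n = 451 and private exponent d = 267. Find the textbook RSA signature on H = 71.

322

H^2 ≡ 71^2 = 5041 ≡ 80
H^4 ≡ 80^2 = 6400 ≡ 86
H^8 ≡ 86^2 = 7396 ≡ 180
H^16 ≡ 180^2 = 32400 ≡ 379
H^32 ≡ 379^2 = 143641 ≡ 223
H^64 ≡ 223^2 = 49729 ≡ 119
H^128 ≡ 119^2 = 14161 ≡ 180
H^256 ≡ 180^2 = 32400 ≡ 379
267 = 256 + 8 + 2 + 1, so H^267 ≡ 379·180·80·71 ≡ 322 (mod 451)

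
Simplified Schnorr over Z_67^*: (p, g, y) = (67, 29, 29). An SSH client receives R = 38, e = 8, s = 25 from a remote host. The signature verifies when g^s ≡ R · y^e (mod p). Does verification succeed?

g^s mod p:
29^2 = 841 ≡ 37
29^4 ≡ 37^2 = 1369 ≡ 29
29^8 ≡ 29^2 = 841 ≡ 37
29^16 ≡ 37^2 = 1369 ≡ 29
25 = 16 + 8 + 1, so 29^25 ≡ 29·37·29 ≡ 29 (mod 67)
R · y^e mod p:
29^2 = 841 ≡ 37
29^4 ≡ 37^2 = 1369 ≡ 29
29^8 ≡ 29^2 = 841 ≡ 37
38·37 = 1406 ≡ 66 (mod 67)
29 ≠ 66; the check fails.

fails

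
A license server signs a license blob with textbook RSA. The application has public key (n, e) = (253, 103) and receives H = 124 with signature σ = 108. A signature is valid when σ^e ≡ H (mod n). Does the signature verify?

Squares mod 253: σ^1≡108, σ^2≡26, σ^4≡170, σ^8≡58, σ^16≡75, σ^32≡59, σ^64≡192
103 = 64 + 32 + 4 + 2 + 1, so σ^103 ≡ 192·59·170·26·108 ≡ 124 (mod 253)
σ^103 mod 253 = 124 matches H.

verifies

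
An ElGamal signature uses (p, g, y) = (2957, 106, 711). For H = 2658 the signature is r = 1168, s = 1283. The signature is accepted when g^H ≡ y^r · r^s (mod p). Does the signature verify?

does not verify

Left side g^H mod p:
Squares mod 2957: 106^1≡106, 106^2≡2365, 106^4≡1538, 106^8≡2801, 106^16≡680, 106^32≡1108, 106^64≡509, 106^128≡1822, 106^256≡1930, 106^512≡2037, 106^1024≡698, 106^2048≡2256
2658 = 2048 + 512 + 64 + 32 + 2, so 106^2658 ≡ 2256·2037·509·1108·2365 ≡ 1830 (mod 2957)
Right side y^r · r^s mod p:
Squares mod 2957: 711^1≡711, 711^2≡2831, 711^4≡1091, 711^8≡1567, 711^16≡1179, 711^32≡251, 711^64≡904, 711^128≡1084, 711^256≡1127, 711^512≡1576, 711^1024≡2853
1168 = 1024 + 128 + 16, so 711^1168 ≡ 2853·1084·1179 ≡ 1406 (mod 2957)
Squares mod 2957: 1168^1≡1168, 1168^2≡1047, 1168^4≡2119, 1168^8≡1435, 1168^16≡1153, 1168^32≡1716, 1168^64≡2441, 1168^128≡126, 1168^256≡1091, 1168^512≡1567, 1168^1024≡1179
1283 = 1024 + 256 + 2 + 1, so 1168^1283 ≡ 1179·1091·1047·1168 ≡ 1898 (mod 2957)
1406·1898 = 2668588 ≡ 1374 (mod 2957)
1830 ≠ 1374, so verification fails.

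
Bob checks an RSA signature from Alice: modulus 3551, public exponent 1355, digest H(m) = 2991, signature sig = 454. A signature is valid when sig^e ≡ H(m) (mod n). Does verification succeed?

passes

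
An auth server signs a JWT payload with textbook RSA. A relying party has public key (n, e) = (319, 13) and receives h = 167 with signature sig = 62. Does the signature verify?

sig^2 ≡ 62^2 = 3844 ≡ 16
sig^4 ≡ 16^2 = 256
sig^8 ≡ 256^2 = 65536 ≡ 141
13 = 8 + 4 + 1, so sig^13 ≡ 141·256·62 ≡ 167 (mod 319)
167 = h, so the signature checks out.

verifies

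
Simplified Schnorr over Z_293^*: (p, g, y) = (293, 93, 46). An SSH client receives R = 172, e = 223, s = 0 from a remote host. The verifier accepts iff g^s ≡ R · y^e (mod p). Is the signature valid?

invalid

g^s mod p:
93^0 mod 293 = 1
R · y^e mod p:
Squares mod 293: 46^1≡46, 46^2≡65, 46^4≡123, 46^8≡186, 46^16≡22, 46^32≡191, 46^64≡149, 46^128≡226
223 = 128 + 64 + 16 + 8 + 4 + 2 + 1, so 46^223 ≡ 226·149·22·186·123·65·46 ≡ 123 (mod 293)
172·123 = 21156 ≡ 60 (mod 293)
1 ≠ 60; the check fails.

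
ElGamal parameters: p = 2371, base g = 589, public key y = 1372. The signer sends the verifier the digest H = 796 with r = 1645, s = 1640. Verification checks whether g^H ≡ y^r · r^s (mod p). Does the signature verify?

Left side g^H mod p:
589^2 = 346921 ≡ 755
589^4 ≡ 755^2 = 570025 ≡ 985
589^8 ≡ 985^2 = 970225 ≡ 486
589^16 ≡ 486^2 = 236196 ≡ 1467
589^32 ≡ 1467^2 = 2152089 ≡ 1592
589^64 ≡ 1592^2 = 2534464 ≡ 2236
589^128 ≡ 2236^2 = 4999696 ≡ 1628
589^256 ≡ 1628^2 = 2650384 ≡ 1977
589^512 ≡ 1977^2 = 3908529 ≡ 1121
796 = 512 + 256 + 16 + 8 + 4, so 589^796 ≡ 1121·1977·1467·486·985 ≡ 1715 (mod 2371)
Right side y^r · r^s mod p:
1372^2 = 1882384 ≡ 2181
1372^4 ≡ 2181^2 = 4756761 ≡ 535
1372^8 ≡ 535^2 = 286225 ≡ 1705
1372^16 ≡ 1705^2 = 2907025 ≡ 179
1372^32 ≡ 179^2 = 32041 ≡ 1218
1372^64 ≡ 1218^2 = 1483524 ≡ 1649
1372^128 ≡ 1649^2 = 2719201 ≡ 2035
1372^256 ≡ 2035^2 = 4141225 ≡ 1459
1372^512 ≡ 1459^2 = 2128681 ≡ 1894
1372^1024 ≡ 1894^2 = 3587236 ≡ 2284
1645 = 1024 + 512 + 64 + 32 + 8 + 4 + 1, so 1372^1645 ≡ 2284·1894·1649·1218·1705·535·1372 ≡ 1600 (mod 2371)
1645^2 = 2706025 ≡ 714
1645^4 ≡ 714^2 = 509796 ≡ 31
1645^8 ≡ 31^2 = 961
1645^16 ≡ 961^2 = 923521 ≡ 1202
1645^32 ≡ 1202^2 = 1444804 ≡ 865
1645^64 ≡ 865^2 = 748225 ≡ 1360
1645^128 ≡ 1360^2 = 1849600 ≡ 220
1645^256 ≡ 220^2 = 48400 ≡ 980
1645^512 ≡ 980^2 = 960400 ≡ 145
1645^1024 ≡ 145^2 = 21025 ≡ 2057
1640 = 1024 + 512 + 64 + 32 + 8, so 1645^1640 ≡ 2057·145·1360·865·961 ≡ 2000 (mod 2371)
1600·2000 = 3200000 ≡ 1521 (mod 2371)
1715 ≠ 1521, so verification fails.

does not verify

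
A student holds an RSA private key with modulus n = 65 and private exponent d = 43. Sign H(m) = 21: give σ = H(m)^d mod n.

31

(H(m))^43 mod 65 = 31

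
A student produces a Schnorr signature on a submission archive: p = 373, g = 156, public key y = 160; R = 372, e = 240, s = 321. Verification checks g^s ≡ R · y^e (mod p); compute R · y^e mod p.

287

160^2 = 25600 ≡ 236
160^4 ≡ 236^2 = 55696 ≡ 119
160^8 ≡ 119^2 = 14161 ≡ 360
160^16 ≡ 360^2 = 129600 ≡ 169
160^32 ≡ 169^2 = 28561 ≡ 213
160^64 ≡ 213^2 = 45369 ≡ 236
160^128 ≡ 236^2 = 55696 ≡ 119
240 = 128 + 64 + 32 + 16, so 160^240 ≡ 119·236·213·169 ≡ 86 (mod 373)
R · y^e ≡ 372·86 = 31992 ≡ 287 (mod 373)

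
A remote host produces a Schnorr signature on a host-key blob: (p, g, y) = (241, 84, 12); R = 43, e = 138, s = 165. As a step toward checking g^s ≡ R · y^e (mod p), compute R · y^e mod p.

12^2 = 144
12^4 ≡ 144^2 = 20736 ≡ 10
12^8 ≡ 10^2 = 100
12^16 ≡ 100^2 = 10000 ≡ 119
12^32 ≡ 119^2 = 14161 ≡ 183
12^64 ≡ 183^2 = 33489 ≡ 231
12^128 ≡ 231^2 = 53361 ≡ 100
138 = 128 + 8 + 2, so 12^138 ≡ 100·100·144 ≡ 25 (mod 241)
R · y^e ≡ 43·25 = 1075 ≡ 111 (mod 241)

111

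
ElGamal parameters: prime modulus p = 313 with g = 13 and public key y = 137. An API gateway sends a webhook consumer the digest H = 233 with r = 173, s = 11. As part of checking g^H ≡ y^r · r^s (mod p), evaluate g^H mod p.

24

13^2 = 169
13^4 ≡ 169^2 = 28561 ≡ 78
13^8 ≡ 78^2 = 6084 ≡ 137
13^16 ≡ 137^2 = 18769 ≡ 302
13^32 ≡ 302^2 = 91204 ≡ 121
13^64 ≡ 121^2 = 14641 ≡ 243
13^128 ≡ 243^2 = 59049 ≡ 205
233 = 128 + 64 + 32 + 8 + 1, so 13^233 ≡ 205·243·121·137·13 ≡ 24 (mod 313)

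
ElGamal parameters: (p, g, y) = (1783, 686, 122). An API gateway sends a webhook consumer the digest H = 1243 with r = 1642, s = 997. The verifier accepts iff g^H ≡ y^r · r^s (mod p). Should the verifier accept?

Left side g^H mod p:
686^2 = 470596 ≡ 1667
686^4 ≡ 1667^2 = 2778889 ≡ 975
686^8 ≡ 975^2 = 950625 ≡ 286
686^16 ≡ 286^2 = 81796 ≡ 1561
686^32 ≡ 1561^2 = 2436721 ≡ 1143
686^64 ≡ 1143^2 = 1306449 ≡ 1293
686^128 ≡ 1293^2 = 1671849 ≡ 1178
686^256 ≡ 1178^2 = 1387684 ≡ 510
686^512 ≡ 510^2 = 260100 ≡ 1565
686^1024 ≡ 1565^2 = 2449225 ≡ 1166
1243 = 1024 + 128 + 64 + 16 + 8 + 2 + 1, so 686^1243 ≡ 1166·1178·1293·1561·286·1667·686 ≡ 900 (mod 1783)
Right side y^r · r^s mod p:
122^2 = 14884 ≡ 620
122^4 ≡ 620^2 = 384400 ≡ 1055
122^8 ≡ 1055^2 = 1113025 ≡ 433
122^16 ≡ 433^2 = 187489 ≡ 274
122^32 ≡ 274^2 = 75076 ≡ 190
122^64 ≡ 190^2 = 36100 ≡ 440
122^128 ≡ 440^2 = 193600 ≡ 1036
122^256 ≡ 1036^2 = 1073296 ≡ 1713
122^512 ≡ 1713^2 = 2934369 ≡ 1334
122^1024 ≡ 1334^2 = 1779556 ≡ 122
1642 = 1024 + 512 + 64 + 32 + 8 + 2, so 122^1642 ≡ 122·1334·440·190·433·620 ≡ 1713 (mod 1783)
1642^2 = 2696164 ≡ 268
1642^4 ≡ 268^2 = 71824 ≡ 504
1642^8 ≡ 504^2 = 254016 ≡ 830
1642^16 ≡ 830^2 = 688900 ≡ 662
1642^32 ≡ 662^2 = 438244 ≡ 1409
1642^64 ≡ 1409^2 = 1985281 ≡ 802
1642^128 ≡ 802^2 = 643204 ≡ 1324
1642^256 ≡ 1324^2 = 1752976 ≡ 287
1642^512 ≡ 287^2 = 82369 ≡ 351
997 = 512 + 256 + 128 + 64 + 32 + 4 + 1, so 1642^997 ≡ 351·287·1324·802·1409·504·1642 ≡ 1006 (mod 1783)
1713·1006 = 1723278 ≡ 900 (mod 1783)
900 ≡ 900 (mod 1783), so the signature is genuine.

accept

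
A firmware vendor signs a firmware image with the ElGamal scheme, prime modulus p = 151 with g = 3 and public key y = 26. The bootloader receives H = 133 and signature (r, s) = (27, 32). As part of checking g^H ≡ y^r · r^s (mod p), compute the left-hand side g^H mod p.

3^2 = 9
3^4 ≡ 9^2 = 81
3^8 ≡ 81^2 = 6561 ≡ 68
3^16 ≡ 68^2 = 4624 ≡ 94
3^32 ≡ 94^2 = 8836 ≡ 78
3^64 ≡ 78^2 = 6084 ≡ 44
3^128 ≡ 44^2 = 1936 ≡ 124
133 = 128 + 4 + 1, so 3^133 ≡ 124·81·3 ≡ 83 (mod 151)

83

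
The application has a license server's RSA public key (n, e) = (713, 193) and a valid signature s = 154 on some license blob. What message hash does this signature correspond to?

s^2 ≡ 154^2 = 23716 ≡ 187
s^4 ≡ 187^2 = 34969 ≡ 32
s^8 ≡ 32^2 = 1024 ≡ 311
s^16 ≡ 311^2 = 96721 ≡ 466
s^32 ≡ 466^2 = 217156 ≡ 404
s^64 ≡ 404^2 = 163216 ≡ 652
s^128 ≡ 652^2 = 425104 ≡ 156
193 = 128 + 64 + 1, so s^193 ≡ 156·652·154 ≡ 464 (mod 713)

464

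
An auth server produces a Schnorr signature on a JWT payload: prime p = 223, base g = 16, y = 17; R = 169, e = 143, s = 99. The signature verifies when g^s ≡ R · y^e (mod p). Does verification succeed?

g^s mod p:
16^2 = 256 ≡ 33
16^4 ≡ 33^2 = 1089 ≡ 197
16^8 ≡ 197^2 = 38809 ≡ 7
16^16 ≡ 7^2 = 49
16^32 ≡ 49^2 = 2401 ≡ 171
16^64 ≡ 171^2 = 29241 ≡ 28
99 = 64 + 32 + 2 + 1, so 16^99 ≡ 28·171·33·16 ≡ 136 (mod 223)
R · y^e mod p:
17^2 = 289 ≡ 66
17^4 ≡ 66^2 = 4356 ≡ 119
17^8 ≡ 119^2 = 14161 ≡ 112
17^16 ≡ 112^2 = 12544 ≡ 56
17^32 ≡ 56^2 = 3136 ≡ 14
17^64 ≡ 14^2 = 196
17^128 ≡ 196^2 = 38416 ≡ 60
143 = 128 + 8 + 4 + 2 + 1, so 17^143 ≡ 60·112·119·66·17 ≡ 14 (mod 223)
169·14 = 2366 ≡ 136 (mod 223)
136 ≡ 136 (mod 223); signature holds.

passes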